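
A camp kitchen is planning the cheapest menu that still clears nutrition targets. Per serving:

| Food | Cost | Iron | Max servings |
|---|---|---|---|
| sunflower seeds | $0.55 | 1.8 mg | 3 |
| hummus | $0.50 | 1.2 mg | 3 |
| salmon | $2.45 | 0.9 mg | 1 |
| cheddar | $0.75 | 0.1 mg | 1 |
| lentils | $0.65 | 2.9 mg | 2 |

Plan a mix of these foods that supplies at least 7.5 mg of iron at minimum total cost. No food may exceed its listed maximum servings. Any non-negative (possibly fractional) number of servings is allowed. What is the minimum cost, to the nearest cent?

Cost per mg of iron: lentils $0.2241, sunflower seeds $0.3056, hummus $0.4167, salmon $2.7222, cheddar $7.5000.
Take 2 servings of lentils: +5.8 mg iron for $1.30 (total $1.30, still need 1.7 mg).
Take 0.9444 servings of sunflower seeds: +1.7 mg iron for $0.52 (total $1.82, still need 0.0 mg).
Greedy by cheapest-per-mg is optimal for a single linear constraint, so the minimum cost is $1.82.

$1.82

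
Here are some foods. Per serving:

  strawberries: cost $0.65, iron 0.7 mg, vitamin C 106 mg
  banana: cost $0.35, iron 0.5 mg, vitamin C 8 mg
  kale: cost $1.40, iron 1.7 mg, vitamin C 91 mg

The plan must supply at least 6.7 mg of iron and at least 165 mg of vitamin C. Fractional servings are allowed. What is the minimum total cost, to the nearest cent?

$4.79

Check every corner: each single food scaled to meet both minima, and each pair solved so both constraints bind.
strawberries only: max(6.7/0.7, 165/106) = 9.571 servings → $6.22.
banana only: max(6.7/0.5, 165/8) = 20.62 servings → $7.22.
kale only: max(6.7/1.7, 165/91) = 3.941 servings → $5.52.
strawberries + banana with both tight: 0.6097 servings and 12.55 servings → $4.79.
strawberries + kale: intersection lies outside the first quadrant.
banana + kale with both tight: 10.32 servings and 0.906 servings → $4.88.
The minimum over all feasible corners is $4.79.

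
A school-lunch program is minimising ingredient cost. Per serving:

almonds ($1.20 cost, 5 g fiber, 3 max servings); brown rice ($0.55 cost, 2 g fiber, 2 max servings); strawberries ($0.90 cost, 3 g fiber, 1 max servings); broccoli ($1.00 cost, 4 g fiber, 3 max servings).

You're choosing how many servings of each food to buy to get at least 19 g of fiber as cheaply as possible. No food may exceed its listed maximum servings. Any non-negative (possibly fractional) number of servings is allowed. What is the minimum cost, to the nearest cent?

Cost per g of fiber: almonds $0.2400, broccoli $0.2500, brown rice $0.2750, strawberries $0.3000.
Take 3 servings of almonds: +15.0 g fiber for $3.60 (total $3.60, still need 4.0 g).
Take 1 serving of broccoli: +4.0 g fiber for $1.00 (total $4.60, still need 0.0 g).
Filling from the cheapest source first is optimal under one linear minimum: $4.60.

$4.60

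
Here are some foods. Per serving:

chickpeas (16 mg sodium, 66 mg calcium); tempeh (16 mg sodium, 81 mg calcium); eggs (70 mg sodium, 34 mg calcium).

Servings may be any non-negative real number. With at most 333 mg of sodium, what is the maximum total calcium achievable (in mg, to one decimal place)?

Calcium per mg sodium: tempeh 5.062, chickpeas 4.125, eggs 0.4857.
With no serving limits, spend the whole sodium allowance on tempeh: 333 mg / 16 mg × 81 mg = 1685.8 mg.

1685.8 mg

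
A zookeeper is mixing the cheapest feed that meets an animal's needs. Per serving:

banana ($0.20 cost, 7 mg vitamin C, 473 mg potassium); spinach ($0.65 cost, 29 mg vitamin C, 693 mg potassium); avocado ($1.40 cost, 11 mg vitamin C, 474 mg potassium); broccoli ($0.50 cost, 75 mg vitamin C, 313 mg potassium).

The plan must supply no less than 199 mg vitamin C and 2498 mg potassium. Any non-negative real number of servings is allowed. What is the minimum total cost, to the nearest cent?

$1.90

banana only: max(199/7, 2498/473) = 28.43 servings → $5.69.
spinach only: max(199/29, 2498/693) = 6.862 servings → $4.46.
avocado only: max(199/11, 2498/474) = 18.09 servings → $25.33.
broccoli only: max(199/75, 2498/313) = 7.981 servings → $3.99.
banana + spinach with both targets exact would need a negative amount; discard.
banana + avocado: the both-tight solution has a negative serving — not a feasible corner.
banana + broccoli with both tight: 3.757 servings and 2.303 servings → $1.90.
spinach + avocado: intersection lies outside the first quadrant.
spinach + broccoli with both tight: 2.915 servings and 1.526 servings → $2.66.
avocado + broccoli with both tight: 3.895 servings and 2.082 servings → $6.49.
The minimum over all feasible corners is $1.90.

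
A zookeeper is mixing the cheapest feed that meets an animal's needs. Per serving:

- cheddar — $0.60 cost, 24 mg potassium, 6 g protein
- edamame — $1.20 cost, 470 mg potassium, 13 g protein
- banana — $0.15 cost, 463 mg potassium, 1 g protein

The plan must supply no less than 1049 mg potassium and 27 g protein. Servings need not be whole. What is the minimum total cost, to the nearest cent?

$2.50

Compare the cost at each extreme point of the feasible region.
cheddar only: max(1049/24, 27/6) = 43.71 servings → $26.23.
edamame only: max(1049/470, 27/13) = 2.232 servings → $2.68.
banana only: max(1049/463, 27/1) = 27 servings → $4.05.
cheddar + edamame: intersection lies outside the first quadrant.
cheddar + banana with both tight: 4.158 servings and 2.05 servings → $2.80.
edamame + banana with both tight: 2.064 servings and 0.1707 servings → $2.50.
So the least-cost plan costs $2.50.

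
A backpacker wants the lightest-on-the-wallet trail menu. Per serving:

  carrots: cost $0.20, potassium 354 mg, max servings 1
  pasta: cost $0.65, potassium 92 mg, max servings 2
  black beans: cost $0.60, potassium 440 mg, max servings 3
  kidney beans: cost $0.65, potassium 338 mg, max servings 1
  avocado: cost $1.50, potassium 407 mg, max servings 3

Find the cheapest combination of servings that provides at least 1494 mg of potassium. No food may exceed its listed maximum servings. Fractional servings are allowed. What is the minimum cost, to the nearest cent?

$1.75

Cost per mg of potassium: carrots $0.0006, black beans $0.0014, kidney beans $0.0019, avocado $0.0037, pasta $0.0071.
Take 1 serving of carrots: +354.0 mg potassium for $0.20 (total $0.20, still need 1140.0 mg).
Take 2.591 servings of black beans: +1140.0 mg potassium for $1.55 (total $1.75, still need 0.0 mg).
Greedy by cheapest-per-mg is optimal for a single linear constraint, so the minimum cost is $1.75.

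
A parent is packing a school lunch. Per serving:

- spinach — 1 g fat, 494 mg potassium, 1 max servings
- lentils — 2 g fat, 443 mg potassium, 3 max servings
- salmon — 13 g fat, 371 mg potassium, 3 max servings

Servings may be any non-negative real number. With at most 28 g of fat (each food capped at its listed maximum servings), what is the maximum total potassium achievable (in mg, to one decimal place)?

2422.3 mg

Potassium per g fat: spinach 494, lentils 221.5, salmon 28.54.
Take 1 serving of spinach: uses 1 g fat, +494.0 mg potassium (running total 494.0 mg).
Take 3 servings of lentils: uses 6 g fat, +1329.0 mg potassium (running total 1823.0 mg).
Take 1.615 servings of salmon: uses 21 g fat, +599.3 mg potassium (running total 2422.3 mg).
Greedy by best ratio exhausts the fat allowance optimally: 2422.3 mg.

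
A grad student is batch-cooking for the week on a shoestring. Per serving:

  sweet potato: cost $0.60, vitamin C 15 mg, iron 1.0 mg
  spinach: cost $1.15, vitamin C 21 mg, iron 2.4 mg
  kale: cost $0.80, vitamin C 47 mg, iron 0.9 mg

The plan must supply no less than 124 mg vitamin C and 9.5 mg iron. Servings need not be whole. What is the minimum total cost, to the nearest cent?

sweet potato only: max(124/15, 9.5/1.0) = 9.5 servings → $5.70.
spinach only: max(124/21, 9.5/2.4) = 5.905 servings → $6.79.
kale only: max(124/47, 9.5/0.9) = 10.56 servings → $8.44.
sweet potato + spinach with both tight: 6.54 servings and 1.233 servings → $5.34.
sweet potato + kale with both targets exact would need a negative amount; discard.
spinach + kale with both tight: 3.567 servings and 1.045 servings → $4.94.
The minimum over all feasible corners is $4.94.

$4.94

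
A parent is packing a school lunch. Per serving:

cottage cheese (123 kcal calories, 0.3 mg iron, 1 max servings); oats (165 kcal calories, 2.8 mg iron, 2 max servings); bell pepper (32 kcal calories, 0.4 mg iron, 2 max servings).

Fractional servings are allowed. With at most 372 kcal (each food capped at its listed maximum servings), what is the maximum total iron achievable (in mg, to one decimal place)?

6.1 mg

Iron per kcal: oats 0.01697, bell pepper 0.0125, cottage cheese 0.002439.
Take 2 servings of oats: uses 330 kcal, +5.6 mg iron (running total 5.6 mg).
Take 1.312 servings of bell pepper: uses 42 kcal, +0.5 mg iron (running total 6.1 mg).
Greedy by best ratio exhausts the calories allowance optimally: 6.1 mg.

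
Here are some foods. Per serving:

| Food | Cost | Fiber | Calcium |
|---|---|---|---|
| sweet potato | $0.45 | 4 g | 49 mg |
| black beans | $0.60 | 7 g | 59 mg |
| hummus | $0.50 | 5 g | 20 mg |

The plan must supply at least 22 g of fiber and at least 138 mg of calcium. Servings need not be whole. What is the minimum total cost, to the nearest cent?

At the optimum either one food covers both requirements or two foods hit both targets exactly; no other combination can be cheaper.
sweet potato only: max(22/4, 138/49) = 5.5 servings → $2.48.
black beans only: max(22/7, 138/59) = 3.143 servings → $1.89.
hummus only: max(22/5, 138/20) = 6.9 servings → $3.45.
sweet potato + black beans: the both-tight solution has a negative serving — not a feasible corner.
sweet potato + hummus with both tight: 1.515 servings and 3.188 servings → $2.28.
black beans + hummus with both tight: 1.613 servings and 2.142 servings → $2.04.
Cheapest feasible corner: $1.89.

$1.89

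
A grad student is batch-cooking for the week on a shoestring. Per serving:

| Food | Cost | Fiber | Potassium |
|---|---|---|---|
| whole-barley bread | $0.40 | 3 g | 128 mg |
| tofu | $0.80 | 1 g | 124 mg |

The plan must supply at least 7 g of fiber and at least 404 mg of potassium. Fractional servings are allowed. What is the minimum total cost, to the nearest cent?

$1.26

whole-barley bread only: max(7/3, 404/128) = 3.156 servings → $1.26.
tofu only: max(7/1, 404/124) = 7 servings → $5.60.
whole-barley bread + tofu with both tight: 1.902 servings and 1.295 servings → $1.80.
So the least-cost plan costs $1.26.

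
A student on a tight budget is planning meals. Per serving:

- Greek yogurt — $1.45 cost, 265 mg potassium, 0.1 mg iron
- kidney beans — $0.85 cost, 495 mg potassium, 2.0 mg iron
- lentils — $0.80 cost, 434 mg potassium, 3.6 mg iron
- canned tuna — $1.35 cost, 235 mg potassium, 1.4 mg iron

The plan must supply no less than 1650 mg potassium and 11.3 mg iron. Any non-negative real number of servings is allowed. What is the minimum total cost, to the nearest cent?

$2.97

This is a tiny linear program; its minimum lies at a vertex of the feasible set. List the vertices and price them.
Greek yogurt only: max(1650/265, 11.3/0.1) = 113 servings → $163.85.
kidney beans only: max(1650/495, 11.3/2.0) = 5.65 servings → $4.80.
lentils only: max(1650/434, 11.3/3.6) = 3.802 servings → $3.04.
canned tuna only: max(1650/235, 11.3/1.4) = 8.071 servings → $10.90.
Greek yogurt + kidney beans: intersection lies outside the first quadrant.
Greek yogurt + lentils with both tight: 1.137 servings and 3.107 servings → $4.14.
Greek yogurt + canned tuna: intersection lies outside the first quadrant.
kidney beans + lentils with both tight: 1.133 servings and 2.509 servings → $2.97.
kidney beans + canned tuna: the both-tight solution has a negative serving — not a feasible corner.
lentils + canned tuna with both tight: 1.449 servings and 4.345 servings → $7.02.
Cheapest feasible corner: $2.97.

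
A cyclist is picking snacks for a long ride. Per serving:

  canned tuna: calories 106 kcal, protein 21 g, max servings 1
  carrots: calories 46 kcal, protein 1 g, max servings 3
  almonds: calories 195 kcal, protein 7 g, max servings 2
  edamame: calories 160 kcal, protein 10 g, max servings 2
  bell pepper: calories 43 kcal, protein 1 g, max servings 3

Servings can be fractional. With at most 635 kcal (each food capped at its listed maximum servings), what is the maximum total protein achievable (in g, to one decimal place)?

Protein per kcal: canned tuna 0.1981, edamame 0.0625, almonds 0.0359, bell pepper 0.02326, carrots 0.02174.
Take 1 serving of canned tuna: uses 106 kcal, +21.0 g protein (running total 21.0 g).
Take 2 servings of edamame: uses 320 kcal, +20.0 g protein (running total 41.0 g).
Take 1.072 servings of almonds: uses 209 kcal, +7.5 g protein (running total 48.5 g).
Filling greedily by protein-per-kcal is optimal for one linear limit, giving 48.5 g.

48.5 g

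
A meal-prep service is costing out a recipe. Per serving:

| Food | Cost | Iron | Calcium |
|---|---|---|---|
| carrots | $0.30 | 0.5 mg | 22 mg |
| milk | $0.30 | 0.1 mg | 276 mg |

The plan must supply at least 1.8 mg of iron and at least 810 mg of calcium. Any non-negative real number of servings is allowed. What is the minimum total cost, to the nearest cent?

$1.73

carrots only: max(1.8/0.5, 810/22) = 36.82 servings → $11.05.
milk only: max(1.8/0.1, 810/276) = 18 servings → $5.40.
carrots + milk with both tight: 3.062 servings and 2.691 servings → $1.73.
Cheapest feasible corner: $1.73.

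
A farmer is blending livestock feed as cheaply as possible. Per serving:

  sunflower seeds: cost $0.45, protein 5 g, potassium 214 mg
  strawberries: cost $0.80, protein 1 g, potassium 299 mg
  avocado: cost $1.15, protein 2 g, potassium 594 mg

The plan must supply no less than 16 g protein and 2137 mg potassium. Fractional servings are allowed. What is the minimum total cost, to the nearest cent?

$4.21

Minimising a linear cost over {protein ≥ 16, potassium ≥ 2137, servings ≥ 0} — the optimum is at a vertex, using one or two foods.
sunflower seeds only: max(16/5, 2137/214) = 9.986 servings → $4.49.
strawberries only: max(16/1, 2137/299) = 16 servings → $12.80.
avocado only: max(16/2, 2137/594) = 8 servings → $9.20.
sunflower seeds + strawberries with both tight: 2.066 servings and 5.668 servings → $5.46.
sunflower seeds + avocado with both tight: 2.057 servings and 2.856 servings → $4.21.
strawberries + avocado with both targets exact would need a negative amount; discard.
So the least-cost plan costs $4.21.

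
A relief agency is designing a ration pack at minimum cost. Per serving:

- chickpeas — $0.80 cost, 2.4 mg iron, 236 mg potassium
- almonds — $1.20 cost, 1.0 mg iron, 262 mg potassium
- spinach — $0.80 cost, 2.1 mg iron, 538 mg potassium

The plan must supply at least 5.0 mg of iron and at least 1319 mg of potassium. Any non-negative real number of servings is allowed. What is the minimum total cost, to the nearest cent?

$1.96

This is a tiny linear program; its minimum lies at a vertex of the feasible set. List the vertices and price them.
chickpeas only: max(5.0/2.4, 1319/236) = 5.589 servings → $4.47.
almonds only: max(5.0/1.0, 1319/262) = 5.034 servings → $6.04.
spinach only: max(5.0/2.1, 1319/538) = 2.452 servings → $1.96.
chickpeas + almonds: intersection lies outside the first quadrant.
chickpeas + spinach with both targets exact would need a negative amount; discard.
almonds + spinach with both targets exact would need a negative amount; discard.
So the least-cost plan costs $1.96.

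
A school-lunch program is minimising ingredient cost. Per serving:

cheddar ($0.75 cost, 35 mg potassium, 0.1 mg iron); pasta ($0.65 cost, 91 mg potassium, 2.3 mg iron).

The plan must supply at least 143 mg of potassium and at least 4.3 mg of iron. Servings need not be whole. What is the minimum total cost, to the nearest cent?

Minimising a linear cost over {potassium ≥ 143, iron ≥ 4.3, servings ≥ 0} — the optimum is at a vertex, using one or two foods.
cheddar only: max(143/35, 4.3/0.1) = 43 servings → $32.25.
pasta only: max(143/91, 4.3/2.3) = 1.87 servings → $1.22.
cheddar + pasta: intersection lies outside the first quadrant.
So the least-cost plan costs $1.22.

$1.22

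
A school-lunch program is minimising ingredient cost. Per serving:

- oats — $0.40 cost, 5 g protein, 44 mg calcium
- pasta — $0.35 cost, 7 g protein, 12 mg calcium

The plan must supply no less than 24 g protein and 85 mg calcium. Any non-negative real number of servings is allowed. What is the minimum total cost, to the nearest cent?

$1.39

oats only: max(24/5, 85/44) = 4.8 servings → $1.92.
pasta only: max(24/7, 85/12) = 7.083 servings → $2.48.
oats + pasta with both tight: 1.238 servings and 2.544 servings → $1.39.
So the least-cost plan costs $1.39.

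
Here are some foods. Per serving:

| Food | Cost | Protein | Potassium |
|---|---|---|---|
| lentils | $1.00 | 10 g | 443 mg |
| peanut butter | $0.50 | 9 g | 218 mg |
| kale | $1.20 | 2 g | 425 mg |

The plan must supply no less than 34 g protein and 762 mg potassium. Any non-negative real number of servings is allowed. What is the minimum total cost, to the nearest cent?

$1.89

This is a tiny linear program; its minimum lies at a vertex of the feasible set. List the vertices and price them.
lentils only: max(34/10, 762/443) = 3.4 servings → $3.40.
peanut butter only: max(34/9, 762/218) = 3.778 servings → $1.89.
kale only: max(34/2, 762/425) = 17 servings → $20.40.
lentils + peanut butter with both targets exact would need a negative amount; discard.
lentils + kale with both targets exact would need a negative amount; discard.
peanut butter + kale: intersection lies outside the first quadrant.
The minimum over all feasible corners is $1.89.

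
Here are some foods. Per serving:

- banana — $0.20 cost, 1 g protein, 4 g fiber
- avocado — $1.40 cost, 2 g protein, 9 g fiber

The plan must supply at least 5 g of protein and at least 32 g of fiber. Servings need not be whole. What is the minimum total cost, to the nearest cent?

$1.60

A basic optimal solution has at most two foods positive. Try each food alone and each pair with both targets met exactly.
banana only: max(5/1, 32/4) = 8 servings → $1.60.
avocado only: max(5/2, 32/9) = 3.556 servings → $4.98.
banana + avocado: the both-tight solution has a negative serving — not a feasible corner.
Cheapest feasible corner: $1.60.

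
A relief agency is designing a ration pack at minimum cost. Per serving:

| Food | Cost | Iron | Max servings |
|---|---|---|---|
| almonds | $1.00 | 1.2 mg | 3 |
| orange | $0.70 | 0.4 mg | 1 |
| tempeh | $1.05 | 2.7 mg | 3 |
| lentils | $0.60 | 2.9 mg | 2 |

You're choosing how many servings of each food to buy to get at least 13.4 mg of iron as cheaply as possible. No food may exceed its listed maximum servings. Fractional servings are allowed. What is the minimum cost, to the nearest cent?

Cost per mg of iron: lentils $0.2069, tempeh $0.3889, almonds $0.8333, orange $1.7500.
Take 2 servings of lentils: +5.8 mg iron for $1.20 (total $1.20, still need 7.6 mg).
Take 2.815 servings of tempeh: +7.6 mg iron for $2.96 (total $4.16, still need 0.0 mg).
Filling from the cheapest source first is optimal under one linear minimum: $4.16.

$4.16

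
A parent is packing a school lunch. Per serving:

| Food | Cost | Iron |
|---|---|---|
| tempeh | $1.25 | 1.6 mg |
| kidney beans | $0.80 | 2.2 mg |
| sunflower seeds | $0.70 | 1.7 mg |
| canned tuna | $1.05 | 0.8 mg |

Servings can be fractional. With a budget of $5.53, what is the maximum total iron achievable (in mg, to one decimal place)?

Iron per dollar: kidney beans 2.75, sunflower seeds 2.429, tempeh 1.28, canned tuna 0.7619.
With no serving limits, spend the whole cost allowance on kidney beans: $5.53 / $0.80 × 2.2 mg = 15.2 mg.

15.2 mg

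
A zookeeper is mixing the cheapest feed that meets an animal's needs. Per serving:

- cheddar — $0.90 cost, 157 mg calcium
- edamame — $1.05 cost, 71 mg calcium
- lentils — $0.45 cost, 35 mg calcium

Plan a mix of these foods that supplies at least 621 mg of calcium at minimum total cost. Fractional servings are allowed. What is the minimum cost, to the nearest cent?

$3.56

Cost per mg of calcium: cheddar $0.0057, lentils $0.0129, edamame $0.0148.
With no serving limits, use only cheddar: 621 mg / 157 mg = 3.955 servings × $0.90 = $3.56.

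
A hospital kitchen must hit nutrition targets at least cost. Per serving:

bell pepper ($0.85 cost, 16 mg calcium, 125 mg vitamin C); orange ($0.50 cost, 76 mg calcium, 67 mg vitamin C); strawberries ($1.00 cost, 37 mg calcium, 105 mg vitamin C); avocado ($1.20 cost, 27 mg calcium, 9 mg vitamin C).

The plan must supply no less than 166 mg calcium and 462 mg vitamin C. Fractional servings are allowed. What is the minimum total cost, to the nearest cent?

$3.21

Check every corner: each single food scaled to meet both minima, and each pair solved so both constraints bind.
bell pepper only: max(166/16, 462/125) = 10.38 servings → $8.82.
orange only: max(166/76, 462/67) = 6.896 servings → $3.45.
strawberries only: max(166/37, 462/105) = 4.486 servings → $4.49.
avocado only: max(166/27, 462/9) = 51.33 servings → $61.60.
bell pepper + orange with both tight: 2.846 servings and 1.585 servings → $3.21.
bell pepper + strawberries: intersection lies outside the first quadrant.
bell pepper + avocado with both tight: 3.398 servings and 4.134 servings → $7.85.
orange + strawberries with both tight: 0.06108 servings and 4.361 servings → $4.39.
orange + avocado: the both-tight solution has a negative serving — not a feasible corner.
strawberries + avocado with both tight: 4.388 servings and 0.1343 servings → $4.55.
Cheapest feasible corner: $3.21.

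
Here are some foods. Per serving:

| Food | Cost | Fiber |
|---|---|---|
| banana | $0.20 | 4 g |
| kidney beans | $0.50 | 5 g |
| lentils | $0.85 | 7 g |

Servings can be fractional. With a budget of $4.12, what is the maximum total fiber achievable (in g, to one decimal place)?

Fiber per dollar: banana 20, kidney beans 10, lentils 8.235.
With no serving limits, spend the whole cost allowance on banana: $4.12 / $0.20 × 4 g = 82.4 g.

82.4 g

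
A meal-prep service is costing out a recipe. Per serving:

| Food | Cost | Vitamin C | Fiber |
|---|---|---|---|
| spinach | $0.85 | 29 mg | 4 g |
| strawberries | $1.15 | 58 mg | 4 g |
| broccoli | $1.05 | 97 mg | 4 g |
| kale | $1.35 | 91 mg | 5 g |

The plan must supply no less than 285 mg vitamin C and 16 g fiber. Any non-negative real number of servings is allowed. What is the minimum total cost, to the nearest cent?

An LP optimum is at a vertex; with two nutrient constraints at most two foods are used. Check each candidate.
spinach only: max(285/29, 16/4) = 9.828 servings → $8.35.
strawberries only: max(285/58, 16/4) = 4.914 servings → $5.65.
broccoli only: max(285/97, 16/4) = 4 servings → $4.20.
kale only: max(285/91, 16/5) = 3.2 servings → $4.32.
spinach + strawberries: intersection lies outside the first quadrant.
spinach + broccoli with both tight: 1.515 servings and 2.485 servings → $3.90.
spinach + kale with both tight: 0.1416 servings and 3.087 servings → $4.29.
strawberries + broccoli with both tight: 2.641 servings and 1.359 servings → $4.46.
strawberries + kale with both tight: 0.4189 servings and 2.865 servings → $4.35.
broccoli + kale with both targets exact would need a negative amount; discard.
So the least-cost plan costs $3.90.

$3.90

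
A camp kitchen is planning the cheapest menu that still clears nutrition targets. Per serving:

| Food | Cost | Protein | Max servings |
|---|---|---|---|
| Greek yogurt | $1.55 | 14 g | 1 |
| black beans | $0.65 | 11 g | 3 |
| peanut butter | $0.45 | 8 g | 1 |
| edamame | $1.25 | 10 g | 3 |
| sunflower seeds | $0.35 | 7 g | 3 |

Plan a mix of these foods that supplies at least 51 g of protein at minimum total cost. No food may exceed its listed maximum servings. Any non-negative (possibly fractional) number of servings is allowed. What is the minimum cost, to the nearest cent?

$2.80

Cost per g of protein: sunflower seeds $0.0500, peanut butter $0.0563, black beans $0.0591, Greek yogurt $0.1107, edamame $0.1250.
Take 3 servings of sunflower seeds: +21.0 g protein for $1.05 (total $1.05, still need 30.0 g).
Take 1 serving of peanut butter: +8.0 g protein for $0.45 (total $1.50, still need 22.0 g).
Take 2 servings of black beans: +22.0 g protein for $1.30 (total $2.80, still need 0.0 g).
Greedy by cheapest-per-g is optimal for a single linear constraint, so the minimum cost is $2.80.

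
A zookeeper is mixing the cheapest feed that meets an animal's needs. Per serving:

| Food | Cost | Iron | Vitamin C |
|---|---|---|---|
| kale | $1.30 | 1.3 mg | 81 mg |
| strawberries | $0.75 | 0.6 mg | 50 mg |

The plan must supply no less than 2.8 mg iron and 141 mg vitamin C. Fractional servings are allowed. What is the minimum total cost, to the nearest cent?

$2.80

An LP optimum is at a vertex; with two nutrient constraints at most two foods are used. Check each candidate.
kale only: max(2.8/1.3, 141/81) = 2.154 servings → $2.80.
strawberries only: max(2.8/0.6, 141/50) = 4.667 servings → $3.50.
kale + strawberries: the both-tight solution has a negative serving — not a feasible corner.
The minimum over all feasible corners is $2.80.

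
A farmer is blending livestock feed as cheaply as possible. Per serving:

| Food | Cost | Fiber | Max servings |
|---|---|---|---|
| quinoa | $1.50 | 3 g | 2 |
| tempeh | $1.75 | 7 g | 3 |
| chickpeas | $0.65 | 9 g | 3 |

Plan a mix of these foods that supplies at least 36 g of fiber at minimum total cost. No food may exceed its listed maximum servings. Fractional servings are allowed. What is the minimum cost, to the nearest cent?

$4.20

Cost per g of fiber: chickpeas $0.0722, tempeh $0.2500, quinoa $0.5000.
Take 3 servings of chickpeas: +27.0 g fiber for $1.95 (total $1.95, still need 9.0 g).
Take 1.286 servings of tempeh: +9.0 g fiber for $2.25 (total $4.20, still need 0.0 g).
Filling from the cheapest source first is optimal under one linear minimum: $4.20.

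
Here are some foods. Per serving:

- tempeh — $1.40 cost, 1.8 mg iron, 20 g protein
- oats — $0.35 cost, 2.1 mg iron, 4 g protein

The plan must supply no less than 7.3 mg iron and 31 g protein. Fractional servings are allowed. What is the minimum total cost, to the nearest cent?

At the optimum either one food covers both requirements or two foods hit both targets exactly; no other combination can be cheaper.
tempeh only: max(7.3/1.8, 31/20) = 4.056 servings → $5.68.
oats only: max(7.3/2.1, 31/4) = 7.75 servings → $2.71.
tempeh + oats with both tight: 1.032 servings and 2.592 servings → $2.35.
The minimum over all feasible corners is $2.35.

$2.35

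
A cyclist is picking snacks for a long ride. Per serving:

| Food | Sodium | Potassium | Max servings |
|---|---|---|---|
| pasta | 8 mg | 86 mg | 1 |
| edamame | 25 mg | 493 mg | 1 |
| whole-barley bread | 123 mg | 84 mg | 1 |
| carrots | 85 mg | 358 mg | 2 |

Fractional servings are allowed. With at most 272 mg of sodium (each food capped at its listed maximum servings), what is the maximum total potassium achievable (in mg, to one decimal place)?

1342.1 mg

Potassium per mg sodium: edamame 19.72, pasta 10.75, carrots 4.212, whole-barley bread 0.6829.
Take 1 serving of edamame: uses 25 mg sodium, +493.0 mg potassium (running total 493.0 mg).
Take 1 serving of pasta: uses 8 mg sodium, +86.0 mg potassium (running total 579.0 mg).
Take 2 servings of carrots: uses 170 mg sodium, +716.0 mg potassium (running total 1295.0 mg).
Take 0.561 servings of whole-barley bread: uses 69 mg sodium, +47.1 mg potassium (running total 1342.1 mg).
Filling greedily by potassium-per-mg sodium is optimal for one linear limit, giving 1342.1 mg.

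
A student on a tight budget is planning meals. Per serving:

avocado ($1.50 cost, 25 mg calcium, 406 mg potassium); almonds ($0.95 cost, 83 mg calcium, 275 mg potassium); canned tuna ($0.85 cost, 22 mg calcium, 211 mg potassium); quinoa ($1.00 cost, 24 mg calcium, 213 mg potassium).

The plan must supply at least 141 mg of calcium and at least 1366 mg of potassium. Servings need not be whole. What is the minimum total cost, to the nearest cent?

avocado only: max(141/25, 1366/406) = 5.64 servings → $8.46.
almonds only: max(141/83, 1366/275) = 4.967 servings → $4.72.
canned tuna only: max(141/22, 1366/211) = 6.474 servings → $5.50.
quinoa only: max(141/24, 1366/213) = 6.413 servings → $6.41.
avocado + almonds with both tight: 2.781 servings and 0.8611 servings → $4.99.
avocado + canned tuna with both tight: 0.08231 servings and 6.316 servings → $5.49.
avocado + quinoa with both tight: 0.6225 servings and 5.227 servings → $6.16.
almonds + canned tuna: intersection lies outside the first quadrant.
almonds + quinoa: the both-tight solution has a negative serving — not a feasible corner.
canned tuna + quinoa: intersection lies outside the first quadrant.
Cheapest feasible corner: $4.72.

$4.72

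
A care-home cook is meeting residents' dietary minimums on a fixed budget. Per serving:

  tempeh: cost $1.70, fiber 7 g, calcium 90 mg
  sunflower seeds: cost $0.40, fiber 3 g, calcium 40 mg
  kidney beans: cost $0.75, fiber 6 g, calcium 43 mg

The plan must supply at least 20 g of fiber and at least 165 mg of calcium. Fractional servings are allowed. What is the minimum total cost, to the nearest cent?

Compare the cost at each extreme point of the feasible region.
tempeh only: max(20/7, 165/90) = 2.857 servings → $4.86.
sunflower seeds only: max(20/3, 165/40) = 6.667 servings → $2.67.
kidney beans only: max(20/6, 165/43) = 3.837 servings → $2.88.
tempeh + sunflower seeds with both targets exact would need a negative amount; discard.
tempeh + kidney beans with both tight: 0.5439 servings and 2.699 servings → $2.95.
sunflower seeds + kidney beans with both tight: 1.171 servings and 2.748 servings → $2.53.
The minimum over all feasible corners is $2.53.

$2.53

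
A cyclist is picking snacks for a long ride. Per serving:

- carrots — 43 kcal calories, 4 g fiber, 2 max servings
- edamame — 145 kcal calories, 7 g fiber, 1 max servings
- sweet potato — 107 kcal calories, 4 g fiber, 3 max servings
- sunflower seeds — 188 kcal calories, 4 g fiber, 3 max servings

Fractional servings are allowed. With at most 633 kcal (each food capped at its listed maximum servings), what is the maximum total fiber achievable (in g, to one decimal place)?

Fiber per kcal: carrots 0.09302, edamame 0.04828, sweet potato 0.03738, sunflower seeds 0.02128.
Take 2 servings of carrots: uses 86 kcal, +8.0 g fiber (running total 8.0 g).
Take 1 serving of edamame: uses 145 kcal, +7.0 g fiber (running total 15.0 g).
Take 3 servings of sweet potato: uses 321 kcal, +12.0 g fiber (running total 27.0 g).
Take 0.4309 servings of sunflower seeds: uses 81 kcal, +1.7 g fiber (running total 28.7 g).
Filling greedily by fiber-per-kcal is optimal for one linear limit, giving 28.7 g.

28.7 g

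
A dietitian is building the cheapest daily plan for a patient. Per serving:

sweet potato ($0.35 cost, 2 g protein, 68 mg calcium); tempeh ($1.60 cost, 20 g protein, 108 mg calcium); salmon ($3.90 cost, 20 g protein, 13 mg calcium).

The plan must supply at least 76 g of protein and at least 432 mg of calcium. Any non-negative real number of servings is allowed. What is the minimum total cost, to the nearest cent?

At the optimum either one food covers both requirements or two foods hit both targets exactly; no other combination can be cheaper.
sweet potato only: max(76/2, 432/68) = 38 servings → $13.30.
tempeh only: max(76/20, 432/108) = 4 servings → $6.40.
salmon only: max(76/20, 432/13) = 33.23 servings → $129.60.
sweet potato + tempeh with both tight: 0.3776 servings and 3.762 servings → $6.15.
sweet potato + salmon with both tight: 5.736 servings and 3.226 servings → $14.59.
tempeh + salmon: intersection lies outside the first quadrant.
The minimum over all feasible corners is $6.15.

$6.15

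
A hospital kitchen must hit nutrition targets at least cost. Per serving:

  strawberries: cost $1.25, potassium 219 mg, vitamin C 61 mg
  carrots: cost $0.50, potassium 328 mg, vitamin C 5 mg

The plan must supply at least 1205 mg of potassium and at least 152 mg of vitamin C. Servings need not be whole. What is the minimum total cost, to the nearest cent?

$3.96

strawberries only: max(1205/219, 152/61) = 5.502 servings → $6.88.
carrots only: max(1205/328, 152/5) = 30.4 servings → $15.20.
strawberries + carrots with both tight: 2.318 servings and 2.126 servings → $3.96.
The minimum over all feasible corners is $3.96.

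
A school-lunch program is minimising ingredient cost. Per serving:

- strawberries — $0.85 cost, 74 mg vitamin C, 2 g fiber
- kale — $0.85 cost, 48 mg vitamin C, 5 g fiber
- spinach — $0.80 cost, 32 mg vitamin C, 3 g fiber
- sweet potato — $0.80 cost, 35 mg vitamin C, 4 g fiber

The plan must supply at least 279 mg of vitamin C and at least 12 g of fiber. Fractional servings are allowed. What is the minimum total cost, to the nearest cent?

strawberries only: max(279/74, 12/2) = 6 servings → $5.10.
kale only: max(279/48, 12/5) = 5.812 servings → $4.94.
spinach only: max(279/32, 12/3) = 8.719 servings → $6.97.
sweet potato only: max(279/35, 12/4) = 7.971 servings → $6.38.
strawberries + kale with both tight: 2.989 servings and 1.204 servings → $3.56.
strawberries + spinach with both tight: 2.867 servings and 2.089 servings → $4.11.
strawberries + sweet potato with both tight: 3.08 servings and 1.46 servings → $3.79.
kale + spinach: the both-tight solution has a negative serving — not a feasible corner.
kale + sweet potato with both targets exact would need a negative amount; discard.
spinach + sweet potato: the both-tight solution has a negative serving — not a feasible corner.
The minimum over all feasible corners is $3.56.

$3.56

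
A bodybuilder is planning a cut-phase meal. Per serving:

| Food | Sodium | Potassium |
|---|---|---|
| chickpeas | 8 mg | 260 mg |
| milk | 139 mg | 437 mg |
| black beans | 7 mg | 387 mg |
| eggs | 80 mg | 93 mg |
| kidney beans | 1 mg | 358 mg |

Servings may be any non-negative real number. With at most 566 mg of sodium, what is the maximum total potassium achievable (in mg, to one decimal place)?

Potassium per mg sodium: kidney beans 358, black beans 55.29, chickpeas 32.5, milk 3.144, eggs 1.163.
With no serving limits, spend the whole sodium allowance on kidney beans: 566 mg / 1 mg × 358 mg = 202628.0 mg.

202628.0 mg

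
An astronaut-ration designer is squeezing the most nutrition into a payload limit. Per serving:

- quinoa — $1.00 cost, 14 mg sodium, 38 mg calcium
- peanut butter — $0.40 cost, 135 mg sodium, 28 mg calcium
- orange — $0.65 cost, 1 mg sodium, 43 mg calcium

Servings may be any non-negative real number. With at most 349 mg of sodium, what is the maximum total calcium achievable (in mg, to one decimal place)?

Calcium per mg sodium: orange 43, quinoa 2.714, peanut butter 0.2074.
With no serving limits, spend the whole sodium allowance on orange: 349 mg / 1 mg × 43 mg = 15007.0 mg.

15007.0 mg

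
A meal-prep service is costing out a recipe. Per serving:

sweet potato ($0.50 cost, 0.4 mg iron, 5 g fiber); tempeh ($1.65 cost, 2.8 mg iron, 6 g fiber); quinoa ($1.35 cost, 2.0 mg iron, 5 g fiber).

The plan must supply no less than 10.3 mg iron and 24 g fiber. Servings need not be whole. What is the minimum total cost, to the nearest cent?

$6.19

With two linear requirements the optimum uses one or two foods; enumerate the corners.
sweet potato only: max(10.3/0.4, 24/5) = 25.75 servings → $12.88.
tempeh only: max(10.3/2.8, 24/6) = 4 servings → $6.60.
quinoa only: max(10.3/2.0, 24/5) = 5.15 servings → $6.95.
sweet potato + tempeh with both tight: 0.4655 servings and 3.612 servings → $6.19.
sweet potato + quinoa with both targets exact would need a negative amount; discard.
tempeh + quinoa with both tight: 1.75 servings and 2.7 servings → $6.53.
So the least-cost plan costs $6.19.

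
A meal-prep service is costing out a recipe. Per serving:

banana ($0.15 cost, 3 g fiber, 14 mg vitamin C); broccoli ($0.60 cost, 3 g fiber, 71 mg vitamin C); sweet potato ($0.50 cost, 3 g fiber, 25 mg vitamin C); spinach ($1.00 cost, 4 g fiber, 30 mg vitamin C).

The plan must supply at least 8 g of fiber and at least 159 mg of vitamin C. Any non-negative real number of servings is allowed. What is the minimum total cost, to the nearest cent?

$1.36

With two linear requirements the optimum uses one or two foods; enumerate the corners.
banana only: max(8/3, 159/14) = 11.36 servings → $1.70.
broccoli only: max(8/3, 159/71) = 2.667 servings → $1.60.
sweet potato only: max(8/3, 159/25) = 6.36 servings → $3.18.
spinach only: max(8/4, 159/30) = 5.3 servings → $5.30.
banana + broccoli with both tight: 0.5322 servings and 2.135 servings → $1.36.
banana + sweet potato with both targets exact would need a negative amount; discard.
banana + spinach: intersection lies outside the first quadrant.
broccoli + sweet potato with both tight: 2.007 servings and 0.6594 servings → $1.53.
broccoli + spinach with both tight: 2.041 servings and 0.4691 servings → $1.69.
sweet potato + spinach: intersection lies outside the first quadrant.
The minimum over all feasible corners is $1.36.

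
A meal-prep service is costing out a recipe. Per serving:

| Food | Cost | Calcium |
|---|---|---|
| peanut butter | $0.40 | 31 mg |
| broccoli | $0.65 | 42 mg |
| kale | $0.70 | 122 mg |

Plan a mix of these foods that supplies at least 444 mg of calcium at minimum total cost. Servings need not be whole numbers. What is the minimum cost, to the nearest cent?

$2.55

Cost per mg of calcium: kale $0.0057, peanut butter $0.0129, broccoli $0.0155.
With no serving limits, use only kale: 444 mg / 122 mg = 3.639 servings × $0.70 = $2.55.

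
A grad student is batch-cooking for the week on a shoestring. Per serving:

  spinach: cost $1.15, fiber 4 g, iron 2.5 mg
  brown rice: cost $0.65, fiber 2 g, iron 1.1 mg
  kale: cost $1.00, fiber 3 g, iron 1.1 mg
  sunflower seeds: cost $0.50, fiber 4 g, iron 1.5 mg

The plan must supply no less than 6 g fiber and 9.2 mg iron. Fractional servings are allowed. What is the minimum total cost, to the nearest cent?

This is a tiny linear program; its minimum lies at a vertex of the feasible set. List the vertices and price them.
spinach only: max(6/4, 9.2/2.5) = 3.68 servings → $4.23.
brown rice only: max(6/2, 9.2/1.1) = 8.364 servings → $5.44.
kale only: max(6/3, 9.2/1.1) = 8.364 servings → $8.36.
sunflower seeds only: max(6/4, 9.2/1.5) = 6.133 servings → $3.07.
spinach + brown rice with both targets exact would need a negative amount; discard.
spinach + kale: intersection lies outside the first quadrant.
spinach + sunflower seeds with both targets exact would need a negative amount; discard.
brown rice + kale: the both-tight solution has a negative serving — not a feasible corner.
brown rice + sunflower seeds with both targets exact would need a negative amount; discard.
kale + sunflower seeds: the both-tight solution has a negative serving — not a feasible corner.
Cheapest feasible corner: $3.07.

$3.07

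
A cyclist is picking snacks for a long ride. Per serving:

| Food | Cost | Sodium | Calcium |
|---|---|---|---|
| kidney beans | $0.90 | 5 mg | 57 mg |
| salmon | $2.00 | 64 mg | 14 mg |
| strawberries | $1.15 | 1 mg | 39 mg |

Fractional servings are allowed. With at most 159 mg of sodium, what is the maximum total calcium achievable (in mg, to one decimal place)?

Calcium per mg sodium: strawberries 39, kidney beans 11.4, salmon 0.2188.
With no serving limits, spend the whole sodium allowance on strawberries: 159 mg / 1 mg × 39 mg = 6201.0 mg.

6201.0 mg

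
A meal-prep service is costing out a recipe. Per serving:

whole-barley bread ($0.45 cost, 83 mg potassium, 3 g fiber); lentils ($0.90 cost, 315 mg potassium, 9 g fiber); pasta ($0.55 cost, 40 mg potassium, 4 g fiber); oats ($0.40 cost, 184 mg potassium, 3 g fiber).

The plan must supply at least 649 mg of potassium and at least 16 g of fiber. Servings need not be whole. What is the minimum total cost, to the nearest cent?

A basic optimal solution has at most two foods positive. Try each food alone and each pair with both targets met exactly.
whole-barley bread only: max(649/83, 16/3) = 7.819 servings → $3.52.
lentils only: max(649/315, 16/9) = 2.06 servings → $1.85.
pasta only: max(649/40, 16/4) = 16.23 servings → $8.92.
oats only: max(649/184, 16/3) = 5.333 servings → $2.13.
whole-barley bread + lentils with both targets exact would need a negative amount; discard.
whole-barley bread + pasta: the both-tight solution has a negative serving — not a feasible corner.
whole-barley bread + oats with both tight: 3.29 servings and 2.043 servings → $2.30.
lentils + pasta with both targets exact would need a negative amount; discard.
lentils + oats with both tight: 1.402 servings and 1.127 servings → $1.71.
pasta + oats with both tight: 1.619 servings and 3.175 servings → $2.16.
Cheapest feasible corner: $1.71.

$1.71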